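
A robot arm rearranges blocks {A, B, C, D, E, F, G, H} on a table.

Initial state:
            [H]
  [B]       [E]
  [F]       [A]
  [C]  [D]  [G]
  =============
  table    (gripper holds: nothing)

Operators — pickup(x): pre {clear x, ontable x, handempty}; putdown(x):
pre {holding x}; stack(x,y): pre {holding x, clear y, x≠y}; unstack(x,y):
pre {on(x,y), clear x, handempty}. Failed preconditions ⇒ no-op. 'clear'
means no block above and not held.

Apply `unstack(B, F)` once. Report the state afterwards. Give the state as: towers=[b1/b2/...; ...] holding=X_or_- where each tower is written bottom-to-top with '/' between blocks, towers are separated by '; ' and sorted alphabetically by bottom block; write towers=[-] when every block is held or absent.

before: towers=[C/F/B; D; G/A/E/H] holding=-
pre[unstack(B, F)]: on(B,F) yes, clear(B) yes, handempty yes
all met → apply unstack(B, F)
after:  towers=[C/F; D; G/A/E/H] holding=B

towers=[C/F; D; G/A/E/H] holding=B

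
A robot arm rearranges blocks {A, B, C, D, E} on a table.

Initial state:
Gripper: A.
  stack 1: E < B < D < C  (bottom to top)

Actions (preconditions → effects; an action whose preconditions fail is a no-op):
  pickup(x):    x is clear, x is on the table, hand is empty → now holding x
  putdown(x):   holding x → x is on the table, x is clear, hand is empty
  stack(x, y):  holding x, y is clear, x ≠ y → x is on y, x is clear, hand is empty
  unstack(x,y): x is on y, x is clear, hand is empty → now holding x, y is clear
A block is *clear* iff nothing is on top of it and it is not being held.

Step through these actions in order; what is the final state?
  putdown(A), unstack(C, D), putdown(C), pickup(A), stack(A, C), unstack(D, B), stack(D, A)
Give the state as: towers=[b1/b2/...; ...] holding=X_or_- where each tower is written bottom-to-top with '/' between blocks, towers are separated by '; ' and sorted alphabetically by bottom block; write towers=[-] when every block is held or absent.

step 1 (putdown(A)): towers=[A; E/B/D/C] holding=-
step 2 (unstack(C, D)): towers=[A; E/B/D] holding=C
step 3 (putdown(C)): towers=[A; C; E/B/D] holding=-
step 4 (pickup(A)): towers=[C; E/B/D] holding=A
step 5 (stack(A, C)): towers=[C/A; E/B/D] holding=-
step 6 (unstack(D, B)): towers=[C/A; E/B] holding=D
step 7 (stack(D, A)): towers=[C/A/D; E/B] holding=-

towers=[C/A/D; E/B] holding=-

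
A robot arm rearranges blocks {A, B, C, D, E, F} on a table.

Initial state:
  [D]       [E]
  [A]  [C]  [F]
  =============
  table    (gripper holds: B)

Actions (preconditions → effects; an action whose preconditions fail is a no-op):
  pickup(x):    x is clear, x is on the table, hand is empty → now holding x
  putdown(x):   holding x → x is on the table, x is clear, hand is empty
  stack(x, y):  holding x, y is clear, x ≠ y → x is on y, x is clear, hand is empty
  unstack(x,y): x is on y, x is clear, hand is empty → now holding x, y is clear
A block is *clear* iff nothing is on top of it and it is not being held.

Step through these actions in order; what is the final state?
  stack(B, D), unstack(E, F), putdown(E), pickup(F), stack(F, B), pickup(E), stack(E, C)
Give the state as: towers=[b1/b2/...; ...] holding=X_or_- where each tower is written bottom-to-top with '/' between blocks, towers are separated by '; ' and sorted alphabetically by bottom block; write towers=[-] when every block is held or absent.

towers=[A/D/B/F; C/E] holding=-

step 1 (stack(B, D)): towers=[A/D/B; C; F/E] holding=-
step 2 (unstack(E, F)): towers=[A/D/B; C; F] holding=E
step 3 (putdown(E)): towers=[A/D/B; C; E; F] holding=-
step 4 (pickup(F)): towers=[A/D/B; C; E] holding=F
step 5 (stack(F, B)): towers=[A/D/B/F; C; E] holding=-
step 6 (pickup(E)): towers=[A/D/B/F; C] holding=E
step 7 (stack(E, C)): towers=[A/D/B/F; C/E] holding=-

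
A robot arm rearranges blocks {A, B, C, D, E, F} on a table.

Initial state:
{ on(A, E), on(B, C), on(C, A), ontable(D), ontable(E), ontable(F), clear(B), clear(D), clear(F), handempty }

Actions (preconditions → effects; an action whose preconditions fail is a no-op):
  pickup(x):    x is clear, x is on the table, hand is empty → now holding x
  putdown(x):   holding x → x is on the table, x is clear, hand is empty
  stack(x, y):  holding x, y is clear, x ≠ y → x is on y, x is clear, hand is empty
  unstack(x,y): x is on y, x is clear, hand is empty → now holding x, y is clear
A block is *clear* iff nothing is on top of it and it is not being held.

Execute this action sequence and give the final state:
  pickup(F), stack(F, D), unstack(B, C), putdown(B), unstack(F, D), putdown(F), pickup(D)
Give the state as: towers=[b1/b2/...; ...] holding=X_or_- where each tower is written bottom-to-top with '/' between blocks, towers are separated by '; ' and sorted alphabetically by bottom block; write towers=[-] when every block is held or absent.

step 1 (pickup(F)): towers=[D; E/A/C/B] holding=F
step 2 (stack(F, D)): towers=[D/F; E/A/C/B] holding=-
step 3 (unstack(B, C)): towers=[D/F; E/A/C] holding=B
step 4 (putdown(B)): towers=[B; D/F; E/A/C] holding=-
step 5 (unstack(F, D)): towers=[B; D; E/A/C] holding=F
step 6 (putdown(F)): towers=[B; D; E/A/C; F] holding=-
step 7 (pickup(D)): towers=[B; E/A/C; F] holding=D

towers=[B; E/A/C; F] holding=D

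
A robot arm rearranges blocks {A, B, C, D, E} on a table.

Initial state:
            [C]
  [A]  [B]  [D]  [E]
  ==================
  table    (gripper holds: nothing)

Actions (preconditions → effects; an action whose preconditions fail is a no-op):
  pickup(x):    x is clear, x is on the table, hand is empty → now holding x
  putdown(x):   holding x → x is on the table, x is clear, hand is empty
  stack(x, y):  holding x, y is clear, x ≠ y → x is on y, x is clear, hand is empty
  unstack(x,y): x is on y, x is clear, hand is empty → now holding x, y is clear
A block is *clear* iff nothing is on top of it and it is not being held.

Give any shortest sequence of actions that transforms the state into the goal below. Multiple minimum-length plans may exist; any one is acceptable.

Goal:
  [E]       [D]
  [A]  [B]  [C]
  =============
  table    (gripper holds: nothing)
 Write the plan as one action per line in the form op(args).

step 1 (pickup(E)): towers=[A; B; D/C] holding=E
step 2 (stack(E, A)): towers=[A/E; B; D/C] holding=-
step 3 (unstack(C, D)): towers=[A/E; B; D] holding=C
step 4 (putdown(C)): towers=[A/E; B; C; D] holding=-
step 5 (pickup(D)): towers=[A/E; B; C] holding=D
step 6 (stack(D, C)): towers=[A/E; B; C/D] holding=-
goal check: towers=[A/E; B; C/D] holding=- — reached (length 6, optimal by BFS)

pickup(E)
stack(E, A)
unstack(C, D)
putdown(C)
pickup(D)
stack(D, C)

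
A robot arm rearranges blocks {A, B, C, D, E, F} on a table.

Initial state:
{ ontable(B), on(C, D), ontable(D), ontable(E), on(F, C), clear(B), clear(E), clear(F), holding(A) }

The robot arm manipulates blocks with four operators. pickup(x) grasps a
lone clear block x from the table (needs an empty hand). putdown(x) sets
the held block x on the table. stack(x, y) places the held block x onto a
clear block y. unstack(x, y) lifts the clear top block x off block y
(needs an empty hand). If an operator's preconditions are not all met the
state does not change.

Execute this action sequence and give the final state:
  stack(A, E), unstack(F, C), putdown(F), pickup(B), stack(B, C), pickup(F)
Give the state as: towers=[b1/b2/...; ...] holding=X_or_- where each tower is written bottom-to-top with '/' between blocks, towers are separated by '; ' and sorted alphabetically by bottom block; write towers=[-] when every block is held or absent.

step 1 (stack(A, E)): towers=[B; D/C/F; E/A] holding=-
step 2 (unstack(F, C)): towers=[B; D/C; E/A] holding=F
step 3 (putdown(F)): towers=[B; D/C; E/A; F] holding=-
step 4 (pickup(B)): towers=[D/C; E/A; F] holding=B
step 5 (stack(B, C)): towers=[D/C/B; E/A; F] holding=-
step 6 (pickup(F)): towers=[D/C/B; E/A] holding=F

towers=[D/C/B; E/A] holding=F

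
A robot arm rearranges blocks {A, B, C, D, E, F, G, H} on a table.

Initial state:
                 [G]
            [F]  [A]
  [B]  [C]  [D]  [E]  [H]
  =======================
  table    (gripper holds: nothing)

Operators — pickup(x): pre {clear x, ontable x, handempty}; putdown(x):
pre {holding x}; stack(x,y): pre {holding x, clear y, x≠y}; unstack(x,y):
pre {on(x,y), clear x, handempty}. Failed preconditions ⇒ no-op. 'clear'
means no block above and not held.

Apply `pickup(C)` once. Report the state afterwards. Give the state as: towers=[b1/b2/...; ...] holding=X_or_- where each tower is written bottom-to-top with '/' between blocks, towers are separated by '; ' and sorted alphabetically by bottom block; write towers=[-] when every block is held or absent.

before: towers=[B; C; D/F; E/A/G; H] holding=-
pre[pickup(C)]: clear(C) yes, ontable(C) yes, handempty yes
all met → apply pickup(C)
after:  towers=[B; D/F; E/A/G; H] holding=C

towers=[B; D/F; E/A/G; H] holding=C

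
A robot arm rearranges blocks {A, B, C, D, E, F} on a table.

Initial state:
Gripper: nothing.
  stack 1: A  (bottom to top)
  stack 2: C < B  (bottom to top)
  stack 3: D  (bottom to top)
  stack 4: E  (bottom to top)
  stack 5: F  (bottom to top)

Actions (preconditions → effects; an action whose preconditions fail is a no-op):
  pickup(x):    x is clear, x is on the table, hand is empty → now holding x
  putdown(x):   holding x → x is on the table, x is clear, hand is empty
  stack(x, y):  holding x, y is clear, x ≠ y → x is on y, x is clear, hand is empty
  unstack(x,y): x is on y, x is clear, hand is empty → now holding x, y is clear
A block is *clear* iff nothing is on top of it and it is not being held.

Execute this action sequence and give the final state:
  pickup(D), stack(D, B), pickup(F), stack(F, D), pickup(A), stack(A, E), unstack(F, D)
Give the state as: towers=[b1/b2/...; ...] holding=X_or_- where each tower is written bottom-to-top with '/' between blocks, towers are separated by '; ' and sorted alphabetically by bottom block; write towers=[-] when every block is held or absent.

step 1 (pickup(D)): towers=[A; C/B; E; F] holding=D
step 2 (stack(D, B)): towers=[A; C/B/D; E; F] holding=-
step 3 (pickup(F)): towers=[A; C/B/D; E] holding=F
step 4 (stack(F, D)): towers=[A; C/B/D/F; E] holding=-
step 5 (pickup(A)): towers=[C/B/D/F; E] holding=A
step 6 (stack(A, E)): towers=[C/B/D/F; E/A] holding=-
step 7 (unstack(F, D)): towers=[C/B/D; E/A] holding=F

towers=[C/B/D; E/A] holding=F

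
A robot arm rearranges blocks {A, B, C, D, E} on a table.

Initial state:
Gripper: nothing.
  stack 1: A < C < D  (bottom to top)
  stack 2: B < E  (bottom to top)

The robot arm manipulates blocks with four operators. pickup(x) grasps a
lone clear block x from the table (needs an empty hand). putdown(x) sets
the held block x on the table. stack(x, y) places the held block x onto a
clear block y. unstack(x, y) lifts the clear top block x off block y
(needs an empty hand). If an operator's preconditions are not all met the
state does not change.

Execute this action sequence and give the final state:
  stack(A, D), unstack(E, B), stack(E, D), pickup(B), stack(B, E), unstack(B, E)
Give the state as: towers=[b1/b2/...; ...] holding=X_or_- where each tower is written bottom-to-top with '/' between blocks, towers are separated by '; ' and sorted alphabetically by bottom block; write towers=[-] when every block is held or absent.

towers=[A/C/D/E] holding=B

step 1 (stack(A, D)) [no-op]: towers=[A/C/D; B/E] holding=-
step 2 (unstack(E, B)): towers=[A/C/D; B] holding=E
step 3 (stack(E, D)): towers=[A/C/D/E; B] holding=-
step 4 (pickup(B)): towers=[A/C/D/E] holding=B
step 5 (stack(B, E)): towers=[A/C/D/E/B] holding=-
step 6 (unstack(B, E)): towers=[A/C/D/E] holding=B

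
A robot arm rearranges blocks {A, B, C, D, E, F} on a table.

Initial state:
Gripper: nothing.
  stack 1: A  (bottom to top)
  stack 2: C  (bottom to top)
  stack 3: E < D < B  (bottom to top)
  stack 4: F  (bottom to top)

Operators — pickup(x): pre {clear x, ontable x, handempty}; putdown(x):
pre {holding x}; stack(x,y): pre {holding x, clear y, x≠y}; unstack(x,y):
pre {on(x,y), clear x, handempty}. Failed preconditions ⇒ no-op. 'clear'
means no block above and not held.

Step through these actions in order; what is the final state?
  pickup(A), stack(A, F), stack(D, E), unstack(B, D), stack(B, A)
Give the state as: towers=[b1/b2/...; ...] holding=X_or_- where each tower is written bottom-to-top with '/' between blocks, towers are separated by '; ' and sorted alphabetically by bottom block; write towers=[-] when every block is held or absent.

step 1 (pickup(A)): towers=[C; E/D/B; F] holding=A
step 2 (stack(A, F)): towers=[C; E/D/B; F/A] holding=-
step 3 (stack(D, E)) [no-op]: towers=[C; E/D/B; F/A] holding=-
step 4 (unstack(B, D)): towers=[C; E/D; F/A] holding=B
step 5 (stack(B, A)): towers=[C; E/D; F/A/B] holding=-

towers=[C; E/D; F/A/B] holding=-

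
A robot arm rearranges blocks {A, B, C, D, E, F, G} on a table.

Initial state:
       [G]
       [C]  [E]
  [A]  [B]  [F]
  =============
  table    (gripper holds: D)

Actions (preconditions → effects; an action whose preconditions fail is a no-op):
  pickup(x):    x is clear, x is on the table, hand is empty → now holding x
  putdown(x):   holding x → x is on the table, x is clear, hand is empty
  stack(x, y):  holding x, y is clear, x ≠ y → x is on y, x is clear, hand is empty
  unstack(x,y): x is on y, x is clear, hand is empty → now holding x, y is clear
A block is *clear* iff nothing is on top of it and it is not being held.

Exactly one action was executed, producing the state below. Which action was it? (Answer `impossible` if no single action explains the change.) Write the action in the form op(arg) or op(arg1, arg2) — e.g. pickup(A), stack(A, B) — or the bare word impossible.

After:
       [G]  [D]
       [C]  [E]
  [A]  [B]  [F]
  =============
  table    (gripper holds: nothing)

target: towers=[A; B/C/G; F/E/D] holding=-
        putdown(D) → towers=[A; B/C/G; D; F/E] holding=-
       stack(D, G) → towers=[A; B/C/G/D; F/E] holding=-
       stack(D, A) → towers=[A/D; B/C/G; F/E] holding=-
       stack(D, E) → towers=[A; B/C/G; F/E/D] holding=-  ← match

stack(D, E)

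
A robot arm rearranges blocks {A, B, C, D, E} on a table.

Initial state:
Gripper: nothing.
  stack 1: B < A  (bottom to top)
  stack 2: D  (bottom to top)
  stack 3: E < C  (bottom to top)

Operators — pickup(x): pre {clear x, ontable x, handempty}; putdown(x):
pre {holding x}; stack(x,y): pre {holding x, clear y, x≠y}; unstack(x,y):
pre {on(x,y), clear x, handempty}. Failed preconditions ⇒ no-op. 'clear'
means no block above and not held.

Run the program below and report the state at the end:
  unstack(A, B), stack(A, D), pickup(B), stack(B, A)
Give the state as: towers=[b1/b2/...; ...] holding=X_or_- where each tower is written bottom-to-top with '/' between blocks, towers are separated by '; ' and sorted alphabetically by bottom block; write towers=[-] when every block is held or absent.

step 1 (unstack(A, B)): towers=[B; D; E/C] holding=A
step 2 (stack(A, D)): towers=[B; D/A; E/C] holding=-
step 3 (pickup(B)): towers=[D/A; E/C] holding=B
step 4 (stack(B, A)): towers=[D/A/B; E/C] holding=-

towers=[D/A/B; E/C] holding=-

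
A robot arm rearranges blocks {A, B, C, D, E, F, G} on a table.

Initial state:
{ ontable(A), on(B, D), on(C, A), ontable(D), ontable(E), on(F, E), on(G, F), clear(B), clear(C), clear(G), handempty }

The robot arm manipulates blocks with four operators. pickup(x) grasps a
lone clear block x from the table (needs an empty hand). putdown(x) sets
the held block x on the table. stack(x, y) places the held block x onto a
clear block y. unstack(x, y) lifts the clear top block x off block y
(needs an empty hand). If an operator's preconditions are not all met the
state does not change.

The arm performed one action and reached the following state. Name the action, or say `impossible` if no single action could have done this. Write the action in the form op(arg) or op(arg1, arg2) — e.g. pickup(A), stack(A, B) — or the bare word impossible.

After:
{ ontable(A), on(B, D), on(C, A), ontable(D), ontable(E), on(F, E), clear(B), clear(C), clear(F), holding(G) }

target: towers=[A/C; D/B; E/F] holding=G
     unstack(B, D) → towers=[A/C; D; E/F/G] holding=B
     unstack(G, F) → towers=[A/C; D/B; E/F] holding=G  ← match
     unstack(C, A) → towers=[A; D/B; E/F/G] holding=C

unstack(G, F)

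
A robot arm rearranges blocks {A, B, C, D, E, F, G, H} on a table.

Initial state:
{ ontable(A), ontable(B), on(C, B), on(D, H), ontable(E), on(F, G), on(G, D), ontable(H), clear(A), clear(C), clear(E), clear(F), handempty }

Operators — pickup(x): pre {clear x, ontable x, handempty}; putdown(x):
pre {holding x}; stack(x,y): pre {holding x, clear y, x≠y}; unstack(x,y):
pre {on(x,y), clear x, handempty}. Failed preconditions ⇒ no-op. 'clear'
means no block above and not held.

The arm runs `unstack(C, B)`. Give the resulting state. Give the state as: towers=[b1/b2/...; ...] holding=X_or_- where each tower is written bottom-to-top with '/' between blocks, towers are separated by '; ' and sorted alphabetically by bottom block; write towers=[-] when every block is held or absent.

towers=[A; B; E; H/D/G/F] holding=C

before: towers=[A; B/C; E; H/D/G/F] holding=-
pre[unstack(C, B)]: on(C,B) yes, clear(C) yes, handempty yes
all met → apply unstack(C, B)
after:  towers=[A; B; E; H/D/G/F] holding=C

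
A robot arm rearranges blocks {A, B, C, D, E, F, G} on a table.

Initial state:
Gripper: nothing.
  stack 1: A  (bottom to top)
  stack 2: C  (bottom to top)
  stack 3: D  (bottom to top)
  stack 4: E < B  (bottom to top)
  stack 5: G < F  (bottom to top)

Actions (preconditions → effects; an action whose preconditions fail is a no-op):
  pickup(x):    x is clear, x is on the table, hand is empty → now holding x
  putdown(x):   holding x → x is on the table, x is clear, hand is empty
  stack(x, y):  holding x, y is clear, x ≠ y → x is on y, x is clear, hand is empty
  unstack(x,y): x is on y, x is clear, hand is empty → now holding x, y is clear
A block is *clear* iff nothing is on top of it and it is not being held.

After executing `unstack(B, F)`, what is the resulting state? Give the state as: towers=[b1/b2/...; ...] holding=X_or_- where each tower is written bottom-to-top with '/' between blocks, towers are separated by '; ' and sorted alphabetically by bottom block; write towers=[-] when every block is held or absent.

before: towers=[A; C; D; E/B; G/F] holding=-
pre[unstack(B, F)]: on(B,F) no, clear(B) yes, handempty yes
on(B,F) unmet → unstack(B, F) is a no-op
after:  towers=[A; C; D; E/B; G/F] holding=-

towers=[A; C; D; E/B; G/F] holding=-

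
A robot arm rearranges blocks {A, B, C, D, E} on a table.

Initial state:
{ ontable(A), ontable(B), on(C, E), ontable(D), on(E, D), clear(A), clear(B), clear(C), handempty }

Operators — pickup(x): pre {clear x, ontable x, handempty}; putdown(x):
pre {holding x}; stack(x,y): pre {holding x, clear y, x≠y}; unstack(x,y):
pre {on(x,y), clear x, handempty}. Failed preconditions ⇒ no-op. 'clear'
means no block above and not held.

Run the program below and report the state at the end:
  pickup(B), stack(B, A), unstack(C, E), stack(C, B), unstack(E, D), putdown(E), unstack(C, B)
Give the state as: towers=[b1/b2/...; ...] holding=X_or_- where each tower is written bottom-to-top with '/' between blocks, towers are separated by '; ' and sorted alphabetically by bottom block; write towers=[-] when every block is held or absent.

step 1 (pickup(B)): towers=[A; D/E/C] holding=B
step 2 (stack(B, A)): towers=[A/B; D/E/C] holding=-
step 3 (unstack(C, E)): towers=[A/B; D/E] holding=C
step 4 (stack(C, B)): towers=[A/B/C; D/E] holding=-
step 5 (unstack(E, D)): towers=[A/B/C; D] holding=E
step 6 (putdown(E)): towers=[A/B/C; D; E] holding=-
step 7 (unstack(C, B)): towers=[A/B; D; E] holding=C

towers=[A/B; D; E] holding=C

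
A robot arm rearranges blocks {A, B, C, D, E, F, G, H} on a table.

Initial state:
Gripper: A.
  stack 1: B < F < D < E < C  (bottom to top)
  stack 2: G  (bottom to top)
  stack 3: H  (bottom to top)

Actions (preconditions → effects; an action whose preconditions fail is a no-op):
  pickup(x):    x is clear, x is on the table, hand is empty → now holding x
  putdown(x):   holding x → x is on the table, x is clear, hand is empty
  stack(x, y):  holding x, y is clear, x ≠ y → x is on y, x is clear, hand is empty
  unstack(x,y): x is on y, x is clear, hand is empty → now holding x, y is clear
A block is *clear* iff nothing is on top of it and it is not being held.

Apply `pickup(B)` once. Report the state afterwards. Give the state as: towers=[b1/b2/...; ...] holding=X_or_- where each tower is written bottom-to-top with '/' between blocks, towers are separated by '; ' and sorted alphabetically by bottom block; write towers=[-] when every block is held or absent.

towers=[B/F/D/E/C; G; H] holding=A

before: towers=[B/F/D/E/C; G; H] holding=A
pre[pickup(B)]: clear(B) no, ontable(B) yes, handempty no
clear(B), handempty unmet → pickup(B) is a no-op
after:  towers=[B/F/D/E/C; G; H] holding=A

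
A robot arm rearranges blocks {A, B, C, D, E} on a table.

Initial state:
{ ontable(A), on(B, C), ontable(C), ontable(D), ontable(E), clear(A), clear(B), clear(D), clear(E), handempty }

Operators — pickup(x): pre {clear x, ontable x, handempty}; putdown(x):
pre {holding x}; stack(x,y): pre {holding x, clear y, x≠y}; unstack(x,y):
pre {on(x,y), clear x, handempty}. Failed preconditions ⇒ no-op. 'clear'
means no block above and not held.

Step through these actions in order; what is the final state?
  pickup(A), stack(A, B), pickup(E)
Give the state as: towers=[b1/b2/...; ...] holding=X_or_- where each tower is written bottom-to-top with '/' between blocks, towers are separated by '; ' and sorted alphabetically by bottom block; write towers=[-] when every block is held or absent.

step 1 (pickup(A)): towers=[C/B; D; E] holding=A
step 2 (stack(A, B)): towers=[C/B/A; D; E] holding=-
step 3 (pickup(E)): towers=[C/B/A; D] holding=E

towers=[C/B/A; D] holding=E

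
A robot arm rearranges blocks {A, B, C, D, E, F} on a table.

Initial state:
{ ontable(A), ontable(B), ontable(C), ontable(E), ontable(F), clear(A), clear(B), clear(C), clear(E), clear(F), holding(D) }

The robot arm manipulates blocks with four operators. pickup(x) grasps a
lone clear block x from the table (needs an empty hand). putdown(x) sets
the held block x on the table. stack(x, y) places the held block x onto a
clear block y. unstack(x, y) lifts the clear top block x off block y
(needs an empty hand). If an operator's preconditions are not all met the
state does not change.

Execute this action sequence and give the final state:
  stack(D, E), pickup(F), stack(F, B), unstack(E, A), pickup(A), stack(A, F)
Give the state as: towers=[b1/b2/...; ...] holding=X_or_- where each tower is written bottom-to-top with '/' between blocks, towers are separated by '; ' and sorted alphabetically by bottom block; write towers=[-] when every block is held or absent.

step 1 (stack(D, E)): towers=[A; B; C; E/D; F] holding=-
step 2 (pickup(F)): towers=[A; B; C; E/D] holding=F
step 3 (stack(F, B)): towers=[A; B/F; C; E/D] holding=-
step 4 (unstack(E, A)) [no-op]: towers=[A; B/F; C; E/D] holding=-
step 5 (pickup(A)): towers=[B/F; C; E/D] holding=A
step 6 (stack(A, F)): towers=[B/F/A; C; E/D] holding=-

towers=[B/F/A; C; E/D] holding=-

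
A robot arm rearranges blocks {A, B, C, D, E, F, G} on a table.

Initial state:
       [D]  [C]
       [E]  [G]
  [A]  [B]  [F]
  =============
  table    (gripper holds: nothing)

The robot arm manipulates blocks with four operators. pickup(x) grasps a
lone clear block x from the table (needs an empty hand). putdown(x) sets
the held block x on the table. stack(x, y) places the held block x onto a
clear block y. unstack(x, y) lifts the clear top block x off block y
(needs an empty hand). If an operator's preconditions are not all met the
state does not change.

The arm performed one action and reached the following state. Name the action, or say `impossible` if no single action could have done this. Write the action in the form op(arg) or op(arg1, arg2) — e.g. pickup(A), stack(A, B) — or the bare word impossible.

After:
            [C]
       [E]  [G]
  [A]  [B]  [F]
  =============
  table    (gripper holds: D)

target: towers=[A; B/E; F/G/C] holding=D
     unstack(D, E) → towers=[A; B/E; F/G/C] holding=D  ← match
         pickup(A) → towers=[B/E/D; F/G/C] holding=A
     unstack(C, G) → towers=[A; B/E/D; F/G] holding=C

unstack(D, E)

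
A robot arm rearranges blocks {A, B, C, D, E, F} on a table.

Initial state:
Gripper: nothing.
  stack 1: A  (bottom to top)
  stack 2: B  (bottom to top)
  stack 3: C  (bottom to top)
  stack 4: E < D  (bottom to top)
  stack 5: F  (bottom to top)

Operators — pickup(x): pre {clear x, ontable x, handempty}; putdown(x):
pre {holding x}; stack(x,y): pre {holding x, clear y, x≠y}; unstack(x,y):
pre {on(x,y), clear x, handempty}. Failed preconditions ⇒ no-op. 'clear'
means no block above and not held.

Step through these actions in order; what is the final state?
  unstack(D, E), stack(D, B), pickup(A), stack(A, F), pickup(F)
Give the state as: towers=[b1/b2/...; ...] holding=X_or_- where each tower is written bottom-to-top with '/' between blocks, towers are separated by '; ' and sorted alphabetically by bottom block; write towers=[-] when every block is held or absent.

step 1 (unstack(D, E)): towers=[A; B; C; E; F] holding=D
step 2 (stack(D, B)): towers=[A; B/D; C; E; F] holding=-
step 3 (pickup(A)): towers=[B/D; C; E; F] holding=A
step 4 (stack(A, F)): towers=[B/D; C; E; F/A] holding=-
step 5 (pickup(F)) [no-op]: towers=[B/D; C; E; F/A] holding=-

towers=[B/D; C; E; F/A] holding=-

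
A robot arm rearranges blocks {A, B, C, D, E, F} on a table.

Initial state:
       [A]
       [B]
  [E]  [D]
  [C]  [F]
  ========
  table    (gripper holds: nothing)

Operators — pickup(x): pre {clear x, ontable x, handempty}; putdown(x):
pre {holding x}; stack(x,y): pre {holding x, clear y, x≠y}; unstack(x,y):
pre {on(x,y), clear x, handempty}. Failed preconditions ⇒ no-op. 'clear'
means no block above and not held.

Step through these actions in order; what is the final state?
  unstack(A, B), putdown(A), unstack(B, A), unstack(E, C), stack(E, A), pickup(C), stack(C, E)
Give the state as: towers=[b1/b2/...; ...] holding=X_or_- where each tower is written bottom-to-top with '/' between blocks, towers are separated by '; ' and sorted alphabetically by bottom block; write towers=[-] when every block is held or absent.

step 1 (unstack(A, B)): towers=[C/E; F/D/B] holding=A
step 2 (putdown(A)): towers=[A; C/E; F/D/B] holding=-
step 3 (unstack(B, A)) [no-op]: towers=[A; C/E; F/D/B] holding=-
step 4 (unstack(E, C)): towers=[A; C; F/D/B] holding=E
step 5 (stack(E, A)): towers=[A/E; C; F/D/B] holding=-
step 6 (pickup(C)): towers=[A/E; F/D/B] holding=C
step 7 (stack(C, E)): towers=[A/E/C; F/D/B] holding=-

towers=[A/E/C; F/D/B] holding=-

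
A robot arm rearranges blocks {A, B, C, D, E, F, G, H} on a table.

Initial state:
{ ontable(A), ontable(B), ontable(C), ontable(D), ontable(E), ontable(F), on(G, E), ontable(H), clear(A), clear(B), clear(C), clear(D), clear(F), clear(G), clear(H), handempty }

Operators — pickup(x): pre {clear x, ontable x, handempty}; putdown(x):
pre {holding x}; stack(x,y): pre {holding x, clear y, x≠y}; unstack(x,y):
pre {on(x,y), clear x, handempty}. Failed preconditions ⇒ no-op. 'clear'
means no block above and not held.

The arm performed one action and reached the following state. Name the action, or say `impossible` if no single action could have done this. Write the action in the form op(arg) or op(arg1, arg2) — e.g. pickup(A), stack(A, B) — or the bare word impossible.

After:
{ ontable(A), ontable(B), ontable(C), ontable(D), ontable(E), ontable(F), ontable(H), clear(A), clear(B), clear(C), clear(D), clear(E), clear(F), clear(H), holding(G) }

unstack(G, E)

target: towers=[A; B; C; D; E; F; H] holding=G
     unstack(G, E) → towers=[A; B; C; D; E; F; H] holding=G  ← match
         pickup(A) → towers=[B; C; D; E/G; F; H] holding=A
         pickup(H) → towers=[A; B; C; D; E/G; F] holding=H
         pickup(B) → towers=[A; C; D; E/G; F; H] holding=B
         pickup(F) → towers=[A; B; C; D; E/G; H] holding=F
         pickup(D) → towers=[A; B; C; E/G; F; H] holding=D
         pickup(C) → towers=[A; B; D; E/G; F; H] holding=C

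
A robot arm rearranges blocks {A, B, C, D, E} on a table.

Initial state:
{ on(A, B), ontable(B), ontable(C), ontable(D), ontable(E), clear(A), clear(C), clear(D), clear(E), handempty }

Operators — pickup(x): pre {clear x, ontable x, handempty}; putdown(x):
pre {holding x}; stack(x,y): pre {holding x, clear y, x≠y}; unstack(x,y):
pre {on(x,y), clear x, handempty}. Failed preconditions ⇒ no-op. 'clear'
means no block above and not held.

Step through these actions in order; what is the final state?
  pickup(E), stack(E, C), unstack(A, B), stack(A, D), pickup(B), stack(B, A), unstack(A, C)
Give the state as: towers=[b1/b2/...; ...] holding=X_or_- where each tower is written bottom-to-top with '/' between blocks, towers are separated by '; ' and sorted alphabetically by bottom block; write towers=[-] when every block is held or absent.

step 1 (pickup(E)): towers=[B/A; C; D] holding=E
step 2 (stack(E, C)): towers=[B/A; C/E; D] holding=-
step 3 (unstack(A, B)): towers=[B; C/E; D] holding=A
step 4 (stack(A, D)): towers=[B; C/E; D/A] holding=-
step 5 (pickup(B)): towers=[C/E; D/A] holding=B
step 6 (stack(B, A)): towers=[C/E; D/A/B] holding=-
step 7 (unstack(A, C)) [no-op]: towers=[C/E; D/A/B] holding=-

towers=[C/E; D/A/B] holding=-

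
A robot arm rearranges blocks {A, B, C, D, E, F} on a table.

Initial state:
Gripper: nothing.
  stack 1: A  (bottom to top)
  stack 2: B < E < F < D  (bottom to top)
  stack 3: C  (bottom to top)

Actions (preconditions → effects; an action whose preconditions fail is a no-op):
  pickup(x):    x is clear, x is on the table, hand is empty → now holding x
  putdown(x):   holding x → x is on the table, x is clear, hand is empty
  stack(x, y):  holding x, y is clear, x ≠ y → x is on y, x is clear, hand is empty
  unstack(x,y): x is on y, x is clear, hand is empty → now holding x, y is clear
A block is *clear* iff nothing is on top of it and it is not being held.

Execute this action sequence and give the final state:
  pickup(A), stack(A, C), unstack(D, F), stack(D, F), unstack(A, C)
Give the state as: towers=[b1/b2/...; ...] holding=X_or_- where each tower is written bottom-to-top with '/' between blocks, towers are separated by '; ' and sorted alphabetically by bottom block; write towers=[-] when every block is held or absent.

towers=[B/E/F/D; C] holding=A

step 1 (pickup(A)): towers=[B/E/F/D; C] holding=A
step 2 (stack(A, C)): towers=[B/E/F/D; C/A] holding=-
step 3 (unstack(D, F)): towers=[B/E/F; C/A] holding=D
step 4 (stack(D, F)): towers=[B/E/F/D; C/A] holding=-
step 5 (unstack(A, C)): towers=[B/E/F/D; C] holding=A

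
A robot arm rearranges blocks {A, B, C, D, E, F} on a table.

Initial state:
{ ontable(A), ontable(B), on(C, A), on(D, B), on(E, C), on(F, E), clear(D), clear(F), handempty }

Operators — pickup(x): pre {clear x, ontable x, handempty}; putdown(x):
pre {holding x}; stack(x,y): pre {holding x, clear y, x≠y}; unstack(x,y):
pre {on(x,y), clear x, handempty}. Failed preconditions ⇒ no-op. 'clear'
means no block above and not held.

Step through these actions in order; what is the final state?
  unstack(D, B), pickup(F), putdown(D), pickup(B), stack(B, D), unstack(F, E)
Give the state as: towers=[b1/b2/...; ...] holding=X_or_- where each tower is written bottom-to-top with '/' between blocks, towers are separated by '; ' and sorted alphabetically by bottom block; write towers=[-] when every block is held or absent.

step 1 (unstack(D, B)): towers=[A/C/E/F; B] holding=D
step 2 (pickup(F)) [no-op]: towers=[A/C/E/F; B] holding=D
step 3 (putdown(D)): towers=[A/C/E/F; B; D] holding=-
step 4 (pickup(B)): towers=[A/C/E/F; D] holding=B
step 5 (stack(B, D)): towers=[A/C/E/F; D/B] holding=-
step 6 (unstack(F, E)): towers=[A/C/E; D/B] holding=F

towers=[A/C/E; D/B] holding=F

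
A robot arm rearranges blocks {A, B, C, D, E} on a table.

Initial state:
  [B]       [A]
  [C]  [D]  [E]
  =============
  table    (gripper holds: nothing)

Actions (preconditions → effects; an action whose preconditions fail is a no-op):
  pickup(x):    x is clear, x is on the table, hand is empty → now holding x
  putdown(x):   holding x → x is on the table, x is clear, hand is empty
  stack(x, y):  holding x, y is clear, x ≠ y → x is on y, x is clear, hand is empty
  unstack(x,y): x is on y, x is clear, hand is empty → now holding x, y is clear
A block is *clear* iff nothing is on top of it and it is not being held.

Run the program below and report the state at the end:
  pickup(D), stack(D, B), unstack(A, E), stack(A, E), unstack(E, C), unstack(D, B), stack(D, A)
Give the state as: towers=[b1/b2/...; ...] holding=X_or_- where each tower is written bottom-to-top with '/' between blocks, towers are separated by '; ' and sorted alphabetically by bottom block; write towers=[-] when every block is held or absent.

towers=[C/B; E/A/D] holding=-

step 1 (pickup(D)): towers=[C/B; E/A] holding=D
step 2 (stack(D, B)): towers=[C/B/D; E/A] holding=-
step 3 (unstack(A, E)): towers=[C/B/D; E] holding=A
step 4 (stack(A, E)): towers=[C/B/D; E/A] holding=-
step 5 (unstack(E, C)) [no-op]: towers=[C/B/D; E/A] holding=-
step 6 (unstack(D, B)): towers=[C/B; E/A] holding=D
step 7 (stack(D, A)): towers=[C/B; E/A/D] holding=-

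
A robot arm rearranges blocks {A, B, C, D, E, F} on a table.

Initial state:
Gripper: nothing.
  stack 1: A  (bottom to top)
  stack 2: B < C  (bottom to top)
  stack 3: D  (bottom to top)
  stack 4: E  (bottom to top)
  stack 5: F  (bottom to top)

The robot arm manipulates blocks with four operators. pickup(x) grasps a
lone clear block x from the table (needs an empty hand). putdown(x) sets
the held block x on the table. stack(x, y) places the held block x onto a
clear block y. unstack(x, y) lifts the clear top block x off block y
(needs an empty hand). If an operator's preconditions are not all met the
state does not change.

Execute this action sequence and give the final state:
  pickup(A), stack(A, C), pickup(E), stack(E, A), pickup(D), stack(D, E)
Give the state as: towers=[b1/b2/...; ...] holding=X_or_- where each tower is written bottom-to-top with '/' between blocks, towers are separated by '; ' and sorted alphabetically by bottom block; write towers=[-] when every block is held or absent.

step 1 (pickup(A)): towers=[B/C; D; E; F] holding=A
step 2 (stack(A, C)): towers=[B/C/A; D; E; F] holding=-
step 3 (pickup(E)): towers=[B/C/A; D; F] holding=E
step 4 (stack(E, A)): towers=[B/C/A/E; D; F] holding=-
step 5 (pickup(D)): towers=[B/C/A/E; F] holding=D
step 6 (stack(D, E)): towers=[B/C/A/E/D; F] holding=-

towers=[B/C/A/E/D; F] holding=-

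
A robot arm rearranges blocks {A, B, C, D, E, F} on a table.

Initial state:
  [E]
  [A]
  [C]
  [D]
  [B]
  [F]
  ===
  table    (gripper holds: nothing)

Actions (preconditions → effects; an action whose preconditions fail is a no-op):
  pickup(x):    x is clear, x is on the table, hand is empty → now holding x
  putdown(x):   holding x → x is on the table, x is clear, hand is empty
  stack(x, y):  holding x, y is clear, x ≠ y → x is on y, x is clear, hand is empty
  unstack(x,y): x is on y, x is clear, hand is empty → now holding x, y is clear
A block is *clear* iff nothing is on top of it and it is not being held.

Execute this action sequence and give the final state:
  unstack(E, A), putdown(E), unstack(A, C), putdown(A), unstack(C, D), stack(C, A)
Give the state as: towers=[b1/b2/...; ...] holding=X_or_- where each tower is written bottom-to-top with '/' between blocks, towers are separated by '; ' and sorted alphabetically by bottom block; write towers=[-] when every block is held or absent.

towers=[A/C; E; F/B/D] holding=-

step 1 (unstack(E, A)): towers=[F/B/D/C/A] holding=E
step 2 (putdown(E)): towers=[E; F/B/D/C/A] holding=-
step 3 (unstack(A, C)): towers=[E; F/B/D/C] holding=A
step 4 (putdown(A)): towers=[A; E; F/B/D/C] holding=-
step 5 (unstack(C, D)): towers=[A; E; F/B/D] holding=C
step 6 (stack(C, A)): towers=[A/C; E; F/B/D] holding=-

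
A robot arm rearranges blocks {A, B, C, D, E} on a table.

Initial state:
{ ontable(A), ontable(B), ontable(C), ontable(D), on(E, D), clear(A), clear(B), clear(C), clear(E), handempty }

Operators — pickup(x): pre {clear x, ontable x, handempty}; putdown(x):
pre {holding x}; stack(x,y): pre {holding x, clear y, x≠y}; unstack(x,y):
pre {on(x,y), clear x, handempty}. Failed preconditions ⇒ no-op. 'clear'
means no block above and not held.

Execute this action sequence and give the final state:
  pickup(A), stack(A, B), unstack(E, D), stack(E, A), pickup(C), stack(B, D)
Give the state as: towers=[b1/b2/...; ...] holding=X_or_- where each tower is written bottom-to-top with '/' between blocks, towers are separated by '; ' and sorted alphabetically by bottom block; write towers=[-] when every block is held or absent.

step 1 (pickup(A)): towers=[B; C; D/E] holding=A
step 2 (stack(A, B)): towers=[B/A; C; D/E] holding=-
step 3 (unstack(E, D)): towers=[B/A; C; D] holding=E
step 4 (stack(E, A)): towers=[B/A/E; C; D] holding=-
step 5 (pickup(C)): towers=[B/A/E; D] holding=C
step 6 (stack(B, D)) [no-op]: towers=[B/A/E; D] holding=C

towers=[B/A/E; D] holding=C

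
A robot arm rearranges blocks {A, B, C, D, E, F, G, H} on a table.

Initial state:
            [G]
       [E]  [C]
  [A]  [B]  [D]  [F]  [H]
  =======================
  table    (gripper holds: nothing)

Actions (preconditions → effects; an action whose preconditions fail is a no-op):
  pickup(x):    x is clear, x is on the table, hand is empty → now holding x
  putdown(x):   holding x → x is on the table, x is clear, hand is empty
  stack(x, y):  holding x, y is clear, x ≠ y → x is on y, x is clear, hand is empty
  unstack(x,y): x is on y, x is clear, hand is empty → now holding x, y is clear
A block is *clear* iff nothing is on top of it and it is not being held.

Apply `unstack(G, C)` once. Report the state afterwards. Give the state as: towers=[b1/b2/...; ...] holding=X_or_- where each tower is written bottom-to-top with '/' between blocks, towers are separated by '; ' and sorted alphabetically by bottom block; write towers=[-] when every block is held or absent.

towers=[A; B/E; D/C; F; H] holding=G

before: towers=[A; B/E; D/C/G; F; H] holding=-
pre[unstack(G, C)]: on(G,C) ✓, clear(G) ✓, handempty ✓
all met → apply unstack(G, C)
after:  towers=[A; B/E; D/C; F; H] holding=G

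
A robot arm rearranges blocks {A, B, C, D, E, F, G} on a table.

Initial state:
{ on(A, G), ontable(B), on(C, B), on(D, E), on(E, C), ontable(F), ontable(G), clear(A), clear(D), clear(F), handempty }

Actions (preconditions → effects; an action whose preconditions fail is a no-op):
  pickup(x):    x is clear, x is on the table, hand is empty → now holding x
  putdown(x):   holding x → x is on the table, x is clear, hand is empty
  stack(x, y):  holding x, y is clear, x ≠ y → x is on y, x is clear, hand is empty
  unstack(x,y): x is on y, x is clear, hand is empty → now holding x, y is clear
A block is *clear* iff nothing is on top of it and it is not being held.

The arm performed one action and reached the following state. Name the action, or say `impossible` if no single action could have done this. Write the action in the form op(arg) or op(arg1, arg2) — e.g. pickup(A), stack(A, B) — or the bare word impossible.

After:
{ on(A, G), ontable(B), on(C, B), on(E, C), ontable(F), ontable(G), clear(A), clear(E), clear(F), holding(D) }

target: towers=[B/C/E; F; G/A] holding=D
         pickup(F) → towers=[B/C/E/D; G/A] holding=F
     unstack(D, E) → towers=[B/C/E; F; G/A] holding=D  ← match
     unstack(A, G) → towers=[B/C/E/D; F; G] holding=A

unstack(D, E)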